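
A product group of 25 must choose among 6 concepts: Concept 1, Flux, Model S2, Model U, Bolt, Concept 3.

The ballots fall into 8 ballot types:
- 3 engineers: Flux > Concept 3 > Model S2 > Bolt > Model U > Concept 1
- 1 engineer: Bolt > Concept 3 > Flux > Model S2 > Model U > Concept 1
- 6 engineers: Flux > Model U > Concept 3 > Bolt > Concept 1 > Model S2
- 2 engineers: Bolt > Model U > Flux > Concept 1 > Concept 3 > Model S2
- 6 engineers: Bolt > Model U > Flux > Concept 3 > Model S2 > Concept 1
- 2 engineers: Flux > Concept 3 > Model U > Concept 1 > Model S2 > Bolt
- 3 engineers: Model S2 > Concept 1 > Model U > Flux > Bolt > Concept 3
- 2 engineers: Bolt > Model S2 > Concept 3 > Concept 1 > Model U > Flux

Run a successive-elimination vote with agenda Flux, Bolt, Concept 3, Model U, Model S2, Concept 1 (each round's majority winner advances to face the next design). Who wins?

Model U

Round 1: Flux vs Bolt — 14–11, Flux advances.
Round 2: Flux vs Concept 3 — 22–3, Flux advances.
Round 3: Flux vs Model U — 12–13, Model U advances.
Round 4: Model U vs Model S2 — 16–9, Model U advances.
Round 5: Model U vs Concept 1 — 20–5, Model U advances.
The agenda winner is Model U.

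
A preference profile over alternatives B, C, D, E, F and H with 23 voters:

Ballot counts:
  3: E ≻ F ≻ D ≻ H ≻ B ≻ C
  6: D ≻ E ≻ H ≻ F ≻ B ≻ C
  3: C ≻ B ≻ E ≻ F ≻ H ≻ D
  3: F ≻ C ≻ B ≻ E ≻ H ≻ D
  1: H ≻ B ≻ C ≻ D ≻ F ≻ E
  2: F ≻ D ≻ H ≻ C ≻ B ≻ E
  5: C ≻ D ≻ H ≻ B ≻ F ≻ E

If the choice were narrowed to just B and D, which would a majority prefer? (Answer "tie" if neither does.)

D

Ballots ranking B above D: 3 + 3 + 1 = 7.
Ballots ranking D above B: 23 − 7 = 16.
D wins the head-to-head 16–7.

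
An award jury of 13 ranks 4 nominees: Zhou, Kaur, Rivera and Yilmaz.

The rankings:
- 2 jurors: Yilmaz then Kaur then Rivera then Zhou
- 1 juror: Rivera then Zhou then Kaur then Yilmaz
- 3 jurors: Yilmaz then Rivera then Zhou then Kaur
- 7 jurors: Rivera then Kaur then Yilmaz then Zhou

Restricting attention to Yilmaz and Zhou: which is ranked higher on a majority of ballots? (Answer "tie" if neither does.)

Yilmaz

Ballots ranking Yilmaz above Zhou: 2 + 3 + 7 = 12.
Ballots ranking Zhou above Yilmaz: 13 − 12 = 1.
Yilmaz wins the head-to-head 12–1.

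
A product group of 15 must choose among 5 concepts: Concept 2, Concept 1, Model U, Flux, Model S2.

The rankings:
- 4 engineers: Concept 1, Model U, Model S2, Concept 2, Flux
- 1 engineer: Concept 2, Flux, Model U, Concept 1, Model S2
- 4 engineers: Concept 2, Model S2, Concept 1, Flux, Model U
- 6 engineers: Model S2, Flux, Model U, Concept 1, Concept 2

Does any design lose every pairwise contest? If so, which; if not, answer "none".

Head-to-head results (15 engineers):
Concept 2 vs Concept 1: Concept 2 is ranked higher on 1+4 = 5 ballots, Concept 1 on 10. Concept 1 wins 10–5.
Concept 2 vs Model U: Model U wins 10–5.
Concept 2 vs Flux: Concept 2, 9–6.
Concept 2 vs Model S2: 5 to 10, Model S2.
Concept 1 vs Model U: Concept 1 is ranked higher on 4+4 = 8 ballots, Model U on 7. Concept 1 wins 8–7.
Concept 1 vs Flux: Concept 1 preferred on 4+4 = 8 ballots; Concept 1 wins 8–7.
Concept 1 vs Model S2: 5 to 10, Model S2.
Model U vs Flux: Flux, 11–4.
Model U vs Model S2: Model S2, 10–5.
Flux–Model S2: Model S2 14–1.
No design is winless: Concept 2 beats Flux; Concept 1 beats Concept 2; Model U beats Concept 2; Flux beats Model U; Model S2 beats Concept 2. There is no Condorcet loser.

none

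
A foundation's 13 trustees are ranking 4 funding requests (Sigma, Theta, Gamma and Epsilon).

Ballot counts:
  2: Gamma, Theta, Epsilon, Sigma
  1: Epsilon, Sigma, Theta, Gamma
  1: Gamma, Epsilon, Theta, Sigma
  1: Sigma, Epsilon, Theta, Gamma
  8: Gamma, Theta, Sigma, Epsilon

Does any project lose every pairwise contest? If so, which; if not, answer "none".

Epsilon

Pairwise majorities:
Sigma vs Theta: Theta, 11–2.
Sigma vs Gamma: 1+1 = 2 for Sigma, 11 for Gamma — Gamma by 11–2.
Sigma vs Epsilon: Sigma is ranked higher on 1+8 = 9 ballots, Epsilon on 4. Sigma wins 9–4.
Theta vs Gamma: Gamma, 11–2.
Theta vs Epsilon: 10 to 3, Theta.
Gamma vs Epsilon: Gamma wins 11–2.
Only Epsilon has no wins; Epsilon is the Condorcet loser.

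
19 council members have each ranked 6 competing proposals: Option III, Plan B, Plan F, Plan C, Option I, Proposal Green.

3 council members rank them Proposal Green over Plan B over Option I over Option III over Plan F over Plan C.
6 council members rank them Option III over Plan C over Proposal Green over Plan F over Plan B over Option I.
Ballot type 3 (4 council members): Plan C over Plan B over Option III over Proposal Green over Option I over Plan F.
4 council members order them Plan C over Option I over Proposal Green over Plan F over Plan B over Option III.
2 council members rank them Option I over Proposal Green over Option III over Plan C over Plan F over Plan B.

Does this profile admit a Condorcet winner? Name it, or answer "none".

Head-to-head results (19 council members):
Option III vs Plan B: 8 to 11, Plan B.
Option III vs Plan F: 3+6+4+2 = 15 for Option III, 4 for Plan F — Option III by 15–4.
Option III vs Plan C: Option III is ranked higher on 3+6+2 = 11 ballots, Plan C on 8. Option III wins 11–8.
Option III vs Option I: 10 to 9, Option III.
Option III vs Proposal Green: Option III is ranked higher on 6+4 = 10 ballots, Proposal Green on 9. Option III wins 10–9.
Plan B vs Plan F: Plan B preferred on 3+4 = 7 ballots; Plan F wins 12–7.
Plan B vs Plan C: 3 to 16, Plan C.
Plan B vs Option I: Plan B is ranked higher on 3+6+4 = 13 ballots, Option I on 6. Plan B wins 13–6.
Plan B vs Proposal Green: 4 to 15, Proposal Green.
Plan F vs Plan C: Plan F is ranked higher on 3 ballots, Plan C on 16. Plan C wins 16–3.
Plan F vs Option I: Plan F is ranked higher on 6 ballots, Option I on 13. Option I wins 13–6.
Plan F vs Proposal Green: Plan F preferred on 0 ballots; Proposal Green wins 19–0.
Plan C vs Option I: 6+4+4 = 14 for Plan C, 5 for Option I — Plan C by 14–5.
Plan C vs Proposal Green: Plan C is ranked higher on 6+4+4 = 14 ballots, Proposal Green on 5. Plan C wins 14–5.
Option I vs Proposal Green: 6 to 13, Proposal Green.
Every option loses at least once (Option III loses to Plan B; Plan B loses to Plan F; Plan F loses to Option III; Plan C loses to Option III; Option I loses to Option III; Proposal Green loses to Option III). The majority relation contains the cycle Option III beats Plan F beats Plan B beats Option III, so there is no Condorcet winner.

none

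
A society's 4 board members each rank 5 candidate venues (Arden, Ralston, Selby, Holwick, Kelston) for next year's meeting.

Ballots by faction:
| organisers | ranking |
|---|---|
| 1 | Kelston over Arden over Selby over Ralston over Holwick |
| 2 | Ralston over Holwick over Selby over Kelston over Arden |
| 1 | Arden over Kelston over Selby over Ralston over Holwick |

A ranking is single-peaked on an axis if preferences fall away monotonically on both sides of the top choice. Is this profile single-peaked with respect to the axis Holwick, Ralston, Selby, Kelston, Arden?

yes

Axis positions: Holwick=1, Ralston=2, Selby=3, Kelston=4, Arden=5.
Faction 1 (peak Kelston at position 4): ranking walks positions 4-5-3-2-1, expanding outward from the peak — single-peaked.
Faction 2 (peak Ralston at position 2): ranking walks positions 2-1-3-4-5, expanding outward from the peak — single-peaked.
Faction 3 (peak Arden at position 5): ranking walks positions 5-4-3-2-1, expanding outward from the peak — single-peaked.
Every ranking is single-peaked on this axis.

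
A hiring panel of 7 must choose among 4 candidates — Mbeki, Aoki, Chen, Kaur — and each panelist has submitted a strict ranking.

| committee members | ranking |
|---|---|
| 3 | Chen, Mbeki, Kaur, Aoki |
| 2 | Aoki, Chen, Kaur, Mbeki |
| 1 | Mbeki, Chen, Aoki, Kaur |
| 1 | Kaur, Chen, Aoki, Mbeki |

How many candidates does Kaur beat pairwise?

Kaur against each rival (7 committee members):
Kaur vs Mbeki: Kaur is ranked higher on 2+1 = 3 ballots, Mbeki on 4. Mbeki wins 4–3.
Kaur vs Aoki: 4 to 3, Kaur.
Kaur vs Chen: 1 for Kaur, 6 for Chen — Chen by 6–1.
Kaur beats Aoki; loses to Mbeki, Chen — 1 pairwise win.

1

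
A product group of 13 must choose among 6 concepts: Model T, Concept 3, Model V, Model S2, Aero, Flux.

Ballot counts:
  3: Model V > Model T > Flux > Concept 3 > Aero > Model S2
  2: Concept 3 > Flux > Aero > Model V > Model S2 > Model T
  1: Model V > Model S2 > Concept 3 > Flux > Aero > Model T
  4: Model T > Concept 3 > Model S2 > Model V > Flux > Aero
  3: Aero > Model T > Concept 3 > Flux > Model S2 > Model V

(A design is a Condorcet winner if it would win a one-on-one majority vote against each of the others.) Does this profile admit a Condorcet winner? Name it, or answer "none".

Head-to-head results (13 engineers):
Model T–Concept 3: Model T 10–3.
Model T vs Model V: Model T, 7–6.
Model T vs Model S2: Model T, 10–3.
Model T vs Aero: Model T, 7–6.
Model T vs Flux: Model T, 10–3.
Concept 3–Model V: Concept 3 9–4.
Concept 3 vs Model S2: Concept 3 wins 12–1.
Concept 3–Aero: Concept 3 10–3.
Concept 3 vs Flux: Concept 3 wins 10–3.
Model V–Model S2: Model S2 7–6.
Model V–Aero: Model V 8–5.
Model V–Flux: Model V 8–5.
Model S2–Aero: Aero 8–5.
Model S2 vs Flux: Flux wins 8–5.
Aero vs Flux: Flux wins 10–3.
Only Model T has no losses; Model T is the Condorcet winner.

Model T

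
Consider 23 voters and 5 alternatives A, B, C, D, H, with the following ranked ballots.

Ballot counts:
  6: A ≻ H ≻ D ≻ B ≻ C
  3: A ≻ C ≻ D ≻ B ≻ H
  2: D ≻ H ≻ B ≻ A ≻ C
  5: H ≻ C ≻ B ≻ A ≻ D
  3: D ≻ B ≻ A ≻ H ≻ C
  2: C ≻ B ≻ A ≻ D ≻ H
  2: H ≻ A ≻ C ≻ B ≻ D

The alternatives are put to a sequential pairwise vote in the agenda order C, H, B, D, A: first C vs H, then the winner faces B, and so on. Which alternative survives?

Round 1: C vs H — 5–18, H advances.
Round 2: H vs B — 15–8, H advances.
Round 3: H vs D — 13–10, H advances.
Round 4: H vs A — 9–14, A advances.
A survives the agenda.

A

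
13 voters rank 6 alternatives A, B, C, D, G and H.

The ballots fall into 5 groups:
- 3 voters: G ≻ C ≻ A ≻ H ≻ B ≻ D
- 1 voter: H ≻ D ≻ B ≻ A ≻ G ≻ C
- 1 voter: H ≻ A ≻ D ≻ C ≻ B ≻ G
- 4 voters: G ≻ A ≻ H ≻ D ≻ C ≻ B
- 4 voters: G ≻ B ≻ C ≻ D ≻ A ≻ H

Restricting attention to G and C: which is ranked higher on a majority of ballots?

Ballots ranking G above C: 3 + 1 + 4 + 4 = 12.
Ballots ranking C above G: 13 − 12 = 1.
G wins the head-to-head 12–1.

G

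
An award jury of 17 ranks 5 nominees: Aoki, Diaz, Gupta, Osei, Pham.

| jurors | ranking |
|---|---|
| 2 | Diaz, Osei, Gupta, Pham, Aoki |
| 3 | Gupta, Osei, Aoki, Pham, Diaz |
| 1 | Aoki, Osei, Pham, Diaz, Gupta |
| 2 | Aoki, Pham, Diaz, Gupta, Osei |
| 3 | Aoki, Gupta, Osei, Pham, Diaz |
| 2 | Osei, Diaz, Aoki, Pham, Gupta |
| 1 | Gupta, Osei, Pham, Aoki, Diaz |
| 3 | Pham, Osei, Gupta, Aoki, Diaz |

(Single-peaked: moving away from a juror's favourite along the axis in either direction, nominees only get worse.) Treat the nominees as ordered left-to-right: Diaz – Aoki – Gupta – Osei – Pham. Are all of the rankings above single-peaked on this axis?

no

Axis positions: Diaz=1, Aoki=2, Gupta=3, Osei=4, Pham=5.
Ballot type 1: ranking walks positions 1-4-3-5-2; Osei is ranked above Aoki even though Aoki lies between Osei and the peak Diaz on the axis — preferences dip and rise again. Not single-peaked.
Ballot type 2 (peak Gupta at position 3): ranking walks positions 3-4-2-5-1, expanding outward from the peak — single-peaked.
Ballot type 3: ranking walks positions 2-4-5-1-3; Osei is ranked above Gupta even though Gupta lies between Osei and the peak Aoki on the axis — preferences dip and rise again. Not single-peaked.
Ballot type 4: ranking walks positions 2-5-1-3-4; Pham is ranked above Gupta even though Gupta lies between Pham and the peak Aoki on the axis — preferences dip and rise again. Not single-peaked.
Ballot type 5 (peak Aoki at position 2): ranking walks positions 2-3-4-5-1, expanding outward from the peak — single-peaked.
Ballot type 6: ranking walks positions 4-1-2-5-3; Diaz is ranked above Gupta even though Gupta lies between Diaz and the peak Osei on the axis — preferences dip and rise again. Not single-peaked.
Ballot type 7 (peak Gupta at position 3): ranking walks positions 3-4-5-2-1, expanding outward from the peak — single-peaked.
Ballot type 8 (peak Pham at position 5): ranking walks positions 5-4-3-2-1, expanding outward from the peak — single-peaked.
Ballot type 1 violates single-peakedness, so the profile is not single-peaked on this axis.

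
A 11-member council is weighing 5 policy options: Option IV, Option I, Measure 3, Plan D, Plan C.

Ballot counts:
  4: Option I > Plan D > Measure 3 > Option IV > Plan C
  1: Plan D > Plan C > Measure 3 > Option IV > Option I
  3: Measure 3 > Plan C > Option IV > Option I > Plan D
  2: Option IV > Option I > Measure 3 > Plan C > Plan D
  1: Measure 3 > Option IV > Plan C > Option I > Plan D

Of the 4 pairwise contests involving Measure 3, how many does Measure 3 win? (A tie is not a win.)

3

Measure 3 against each rival (11 council members):
Measure 3 vs Option IV: Measure 3, 9–2.
Measure 3 vs Option I: Option I wins 6–5.
Measure 3 vs Plan D: Measure 3 preferred on 3+2+1 = 6 ballots; Measure 3 wins 6–5.
Measure 3 vs Plan C: 4+3+2+1 = 10 for Measure 3, 1 for Plan C — Measure 3 by 10–1.
Measure 3 beats Option IV, Plan D, Plan C; loses to Option I — 3 pairwise wins.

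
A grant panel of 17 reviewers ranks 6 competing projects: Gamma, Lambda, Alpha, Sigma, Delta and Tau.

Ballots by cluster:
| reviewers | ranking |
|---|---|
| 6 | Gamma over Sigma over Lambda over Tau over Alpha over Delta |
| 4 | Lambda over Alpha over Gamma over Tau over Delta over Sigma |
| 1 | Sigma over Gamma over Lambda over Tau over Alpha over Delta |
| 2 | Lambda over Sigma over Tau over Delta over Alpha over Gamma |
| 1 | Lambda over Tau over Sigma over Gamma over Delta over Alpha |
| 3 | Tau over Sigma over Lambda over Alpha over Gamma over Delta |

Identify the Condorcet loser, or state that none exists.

Delta

Pairwise majorities:
Gamma vs Lambda: Gamma preferred on 6+1 = 7 ballots; Lambda wins 10–7.
Gamma–Alpha: Alpha 9–8.
Gamma vs Sigma: Gamma wins 10–7.
Gamma vs Delta: Gamma preferred on 6+4+1+1+3 = 15 ballots; Gamma wins 15–2.
Gamma vs Tau: Gamma wins 11–6.
Lambda vs Alpha: Lambda, 17–0.
Lambda vs Sigma: 7 to 10, Sigma.
Lambda vs Delta: Lambda wins 17–0.
Lambda vs Tau: Lambda, 14–3.
Alpha vs Sigma: Alpha preferred on 4 ballots; Sigma wins 13–4.
Alpha vs Delta: Alpha, 14–3.
Alpha vs Tau: Tau wins 13–4.
Sigma vs Delta: Sigma wins 13–4.
Sigma vs Tau: Sigma preferred on 6+1+2 = 9 ballots; Sigma wins 9–8.
Delta vs Tau: Delta is ranked higher on 0 ballots, Tau on 17. Tau wins 17–0.
Delta is beaten in every head-to-head and is the Condorcet loser.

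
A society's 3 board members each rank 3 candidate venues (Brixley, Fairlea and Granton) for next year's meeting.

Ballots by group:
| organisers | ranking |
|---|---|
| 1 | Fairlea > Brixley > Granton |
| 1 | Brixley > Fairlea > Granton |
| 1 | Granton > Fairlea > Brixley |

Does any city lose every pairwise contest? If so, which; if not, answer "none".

Head-to-head results (3 organisers):
Brixley–Fairlea: Fairlea 2–1.
Brixley vs Granton: 1+1 = 2 for Brixley, 1 for Granton — Brixley by 2–1.
Fairlea vs Granton: Fairlea, 2–1.
Granton is beaten in every head-to-head and is the Condorcet loser.

Granton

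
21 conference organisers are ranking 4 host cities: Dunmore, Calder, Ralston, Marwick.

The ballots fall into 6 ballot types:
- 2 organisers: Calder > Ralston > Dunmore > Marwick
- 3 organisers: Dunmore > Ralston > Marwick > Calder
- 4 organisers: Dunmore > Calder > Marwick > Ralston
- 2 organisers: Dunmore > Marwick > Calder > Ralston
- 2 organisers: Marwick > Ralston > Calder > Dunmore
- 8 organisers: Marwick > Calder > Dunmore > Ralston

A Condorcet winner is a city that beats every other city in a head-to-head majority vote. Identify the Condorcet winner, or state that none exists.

Check each pair by majority over 21 ballots:
Dunmore vs Calder: Calder, 12–9.
Dunmore vs Ralston: Dunmore, 17–4.
Dunmore–Marwick: Dunmore 11–10.
Calder vs Ralston: Calder wins 16–5.
Calder–Marwick: Marwick 15–6.
Ralston–Marwick: Marwick 16–5.
Every city loses at least once (Dunmore loses to Calder; Calder loses to Marwick; Ralston loses to Dunmore; Marwick loses to Dunmore). The majority relation contains the cycle Dunmore > Marwick > Calder > Dunmore, so there is no Condorcet winner.

none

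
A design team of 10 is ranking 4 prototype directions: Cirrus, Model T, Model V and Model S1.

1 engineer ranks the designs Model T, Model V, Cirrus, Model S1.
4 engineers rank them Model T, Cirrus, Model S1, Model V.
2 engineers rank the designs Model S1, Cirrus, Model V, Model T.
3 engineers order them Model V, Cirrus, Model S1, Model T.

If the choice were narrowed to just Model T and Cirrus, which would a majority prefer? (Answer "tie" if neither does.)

Ballots ranking Model T above Cirrus: 1 + 4 = 5.
Ballots ranking Cirrus above Model T: 10 − 5 = 5.
5–5: the pair ties.

tie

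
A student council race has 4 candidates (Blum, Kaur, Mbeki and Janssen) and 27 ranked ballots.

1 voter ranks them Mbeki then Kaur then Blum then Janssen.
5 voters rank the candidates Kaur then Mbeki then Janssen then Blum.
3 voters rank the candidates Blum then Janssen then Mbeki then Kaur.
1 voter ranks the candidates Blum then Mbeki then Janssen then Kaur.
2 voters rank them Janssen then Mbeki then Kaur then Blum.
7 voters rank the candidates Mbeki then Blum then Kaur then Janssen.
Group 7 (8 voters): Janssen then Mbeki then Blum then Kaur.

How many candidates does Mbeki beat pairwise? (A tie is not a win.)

Mbeki against each rival (27 voters):
Mbeki vs Blum: 1+5+2+7+8 = 23 for Mbeki, 4 for Blum — Mbeki by 23–4.
Mbeki vs Kaur: Mbeki, 22–5.
Mbeki–Janssen: Mbeki 14–13.
Mbeki beats Blum, Kaur, Janssen — 3 pairwise wins.

3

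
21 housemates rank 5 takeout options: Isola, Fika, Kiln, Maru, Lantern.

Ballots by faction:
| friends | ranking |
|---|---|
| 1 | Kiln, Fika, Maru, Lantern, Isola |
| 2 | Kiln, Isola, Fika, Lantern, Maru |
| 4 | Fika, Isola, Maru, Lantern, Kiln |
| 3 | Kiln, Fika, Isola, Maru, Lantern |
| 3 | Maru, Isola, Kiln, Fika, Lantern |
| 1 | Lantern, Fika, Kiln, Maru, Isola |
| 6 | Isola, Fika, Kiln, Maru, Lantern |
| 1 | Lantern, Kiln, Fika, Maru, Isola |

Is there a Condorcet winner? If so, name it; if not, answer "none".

Isola

Head-to-head results (21 friends):
Isola vs Fika: Isola wins 11–10.
Isola vs Kiln: Isola wins 13–8.
Isola vs Maru: Isola, 15–6.
Isola vs Lantern: Isola, 18–3.
Fika vs Kiln: Fika wins 11–10.
Fika–Maru: Fika 18–3.
Fika vs Lantern: Fika, 19–2.
Kiln vs Maru: Kiln wins 14–7.
Kiln–Lantern: Kiln 15–6.
Maru vs Lantern: Maru, 17–4.
Only Isola has no losses; Isola is the Condorcet winner.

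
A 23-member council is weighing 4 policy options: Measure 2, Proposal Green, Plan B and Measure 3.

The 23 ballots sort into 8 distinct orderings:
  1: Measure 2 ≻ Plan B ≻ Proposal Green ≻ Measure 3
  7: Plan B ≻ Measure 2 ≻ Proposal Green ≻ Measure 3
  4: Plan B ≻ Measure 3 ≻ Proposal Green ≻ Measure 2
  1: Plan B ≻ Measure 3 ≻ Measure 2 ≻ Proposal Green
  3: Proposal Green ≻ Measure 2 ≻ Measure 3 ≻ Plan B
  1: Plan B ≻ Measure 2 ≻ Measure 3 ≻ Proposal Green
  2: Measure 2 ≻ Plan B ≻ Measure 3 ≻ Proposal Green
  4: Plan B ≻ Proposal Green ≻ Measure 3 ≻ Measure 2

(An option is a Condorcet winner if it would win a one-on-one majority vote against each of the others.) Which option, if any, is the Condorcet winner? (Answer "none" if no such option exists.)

Pairwise majorities:
Measure 2 vs Proposal Green: 1+7+1+1+2 = 12 for Measure 2, 11 for Proposal Green — Measure 2 by 12–11.
Measure 2 vs Plan B: Plan B wins 17–6.
Measure 2 vs Measure 3: Measure 2 is ranked higher on 1+7+3+1+2 = 14 ballots, Measure 3 on 9. Measure 2 wins 14–9.
Proposal Green vs Plan B: Proposal Green preferred on 3 ballots; Plan B wins 20–3.
Proposal Green vs Measure 3: Proposal Green preferred on 1+7+3+4 = 15 ballots; Proposal Green wins 15–8.
Plan B vs Measure 3: Plan B, 20–3.
Plan B wins every pairwise contest, so Plan B is the Condorcet winner.

Plan B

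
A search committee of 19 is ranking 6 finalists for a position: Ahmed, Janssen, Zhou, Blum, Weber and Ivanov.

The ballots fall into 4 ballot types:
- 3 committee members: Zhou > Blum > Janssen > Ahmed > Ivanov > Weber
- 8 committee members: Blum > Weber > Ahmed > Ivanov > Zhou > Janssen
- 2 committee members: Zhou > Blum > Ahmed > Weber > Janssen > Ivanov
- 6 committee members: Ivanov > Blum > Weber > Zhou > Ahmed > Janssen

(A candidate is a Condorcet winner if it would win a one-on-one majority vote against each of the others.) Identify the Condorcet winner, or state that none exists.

Blum

Head-to-head results (19 committee members):
Ahmed vs Janssen: Ahmed wins 16–3.
Ahmed vs Zhou: 8 for Ahmed, 11 for Zhou — Zhou by 11–8.
Ahmed vs Blum: 0 to 19, Blum.
Ahmed vs Weber: 5 to 14, Weber.
Ahmed vs Ivanov: Ahmed wins 13–6.
Janssen–Zhou: Zhou 19–0.
Janssen vs Blum: 0 for Janssen, 19 for Blum — Blum by 19–0.
Janssen vs Weber: Janssen preferred on 3 ballots; Weber wins 16–3.
Janssen vs Ivanov: Ivanov, 14–5.
Zhou vs Blum: Zhou is ranked higher on 3+2 = 5 ballots, Blum on 14. Blum wins 14–5.
Zhou vs Weber: Weber wins 14–5.
Zhou vs Ivanov: Zhou preferred on 3+2 = 5 ballots; Ivanov wins 14–5.
Blum vs Weber: Blum preferred on 3+8+2+6 = 19 ballots; Blum wins 19–0.
Blum vs Ivanov: Blum is ranked higher on 3+8+2 = 13 ballots, Ivanov on 6. Blum wins 13–6.
Weber–Ivanov: Weber 10–9.
Blum defeats every rival head-to-head and is the Condorcet winner.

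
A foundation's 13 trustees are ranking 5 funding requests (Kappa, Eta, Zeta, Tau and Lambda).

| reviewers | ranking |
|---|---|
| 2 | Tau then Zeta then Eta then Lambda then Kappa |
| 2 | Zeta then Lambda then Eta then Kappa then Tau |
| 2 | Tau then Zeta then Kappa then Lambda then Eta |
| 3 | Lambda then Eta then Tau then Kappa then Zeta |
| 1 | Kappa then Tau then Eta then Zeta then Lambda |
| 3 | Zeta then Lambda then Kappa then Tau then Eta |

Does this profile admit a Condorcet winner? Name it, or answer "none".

Pairwise majorities:
Kappa vs Eta: 2+1+3 = 6 for Kappa, 7 for Eta — Eta by 7–6.
Kappa–Zeta: Zeta 9–4.
Kappa vs Tau: Kappa is ranked higher on 2+1+3 = 6 ballots, Tau on 7. Tau wins 7–6.
Kappa vs Lambda: Lambda wins 10–3.
Eta vs Zeta: Eta is ranked higher on 3+1 = 4 ballots, Zeta on 9. Zeta wins 9–4.
Eta vs Tau: Eta is ranked higher on 2+3 = 5 ballots, Tau on 8. Tau wins 8–5.
Eta vs Lambda: 3 to 10, Lambda.
Zeta vs Tau: Tau, 8–5.
Zeta vs Lambda: Zeta preferred on 2+2+2+1+3 = 10 ballots; Zeta wins 10–3.
Tau vs Lambda: Lambda, 8–5.
Each project drops at least one matchup (Kappa loses to Eta; Eta loses to Zeta; Zeta loses to Tau; Tau loses to Lambda; Lambda loses to Zeta); the cycle Zeta → Lambda → Tau → Zeta rules out a Condorcet winner.

none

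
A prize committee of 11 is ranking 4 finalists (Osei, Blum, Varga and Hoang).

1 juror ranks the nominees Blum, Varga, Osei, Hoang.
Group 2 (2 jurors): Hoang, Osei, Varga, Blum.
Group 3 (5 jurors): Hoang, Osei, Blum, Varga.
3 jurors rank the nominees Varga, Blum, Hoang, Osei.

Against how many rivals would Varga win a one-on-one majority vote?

0

Varga against each rival (11 jurors):
Varga vs Osei: 4 to 7, Osei.
Varga vs Blum: 2+3 = 5 for Varga, 6 for Blum — Blum by 6–5.
Varga–Hoang: Hoang 7–4.
Varga beats no one; loses to Osei, Blum, Hoang — 0 pairwise wins.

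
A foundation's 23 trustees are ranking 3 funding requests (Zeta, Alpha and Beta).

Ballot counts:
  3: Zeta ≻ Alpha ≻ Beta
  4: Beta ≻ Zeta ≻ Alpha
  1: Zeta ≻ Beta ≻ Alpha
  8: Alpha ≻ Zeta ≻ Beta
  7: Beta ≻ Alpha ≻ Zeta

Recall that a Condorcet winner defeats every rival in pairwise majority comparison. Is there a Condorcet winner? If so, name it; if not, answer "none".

Head-to-head results (23 reviewers):
Zeta vs Alpha: 3+4+1 = 8 for Zeta, 15 for Alpha — Alpha by 15–8.
Zeta vs Beta: Zeta preferred on 3+1+8 = 12 ballots; Zeta wins 12–11.
Alpha vs Beta: Alpha preferred on 3+8 = 11 ballots; Beta wins 12–11.
Every project loses at least once (Zeta loses to Alpha; Alpha loses to Beta; Beta loses to Zeta). The majority relation contains the cycle Zeta → Beta → Alpha → Zeta, so there is no Condorcet winner.

none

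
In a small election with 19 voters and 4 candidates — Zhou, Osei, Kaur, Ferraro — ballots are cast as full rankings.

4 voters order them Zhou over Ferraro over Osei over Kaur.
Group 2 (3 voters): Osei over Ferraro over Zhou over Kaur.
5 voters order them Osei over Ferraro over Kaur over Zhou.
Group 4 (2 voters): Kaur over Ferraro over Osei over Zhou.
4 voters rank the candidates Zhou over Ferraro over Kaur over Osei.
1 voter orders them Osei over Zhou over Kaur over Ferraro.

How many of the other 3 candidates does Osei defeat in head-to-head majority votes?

2

Osei against each rival (19 voters):
Osei vs Zhou: Osei, 11–8.
Osei–Kaur: Osei 13–6.
Osei vs Ferraro: Ferraro wins 10–9.
Osei beats Zhou, Kaur; loses to Ferraro — 2 pairwise wins.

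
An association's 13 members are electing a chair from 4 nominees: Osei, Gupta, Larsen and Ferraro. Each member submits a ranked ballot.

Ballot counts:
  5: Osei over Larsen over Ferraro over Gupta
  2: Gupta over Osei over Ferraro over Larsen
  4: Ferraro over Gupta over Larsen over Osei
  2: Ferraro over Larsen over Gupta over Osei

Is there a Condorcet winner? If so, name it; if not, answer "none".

none

Pairwise majorities:
Osei vs Gupta: Gupta wins 8–5.
Osei vs Larsen: Osei wins 7–6.
Osei vs Ferraro: Osei, 7–6.
Gupta vs Larsen: Larsen, 7–6.
Gupta vs Ferraro: Ferraro wins 11–2.
Larsen vs Ferraro: Ferraro, 8–5.
Every candidate loses at least once (Osei loses to Gupta; Gupta loses to Larsen; Larsen loses to Osei; Ferraro loses to Osei). The majority relation contains the cycle Osei → Larsen → Gupta → Osei, so there is no Condorcet winner.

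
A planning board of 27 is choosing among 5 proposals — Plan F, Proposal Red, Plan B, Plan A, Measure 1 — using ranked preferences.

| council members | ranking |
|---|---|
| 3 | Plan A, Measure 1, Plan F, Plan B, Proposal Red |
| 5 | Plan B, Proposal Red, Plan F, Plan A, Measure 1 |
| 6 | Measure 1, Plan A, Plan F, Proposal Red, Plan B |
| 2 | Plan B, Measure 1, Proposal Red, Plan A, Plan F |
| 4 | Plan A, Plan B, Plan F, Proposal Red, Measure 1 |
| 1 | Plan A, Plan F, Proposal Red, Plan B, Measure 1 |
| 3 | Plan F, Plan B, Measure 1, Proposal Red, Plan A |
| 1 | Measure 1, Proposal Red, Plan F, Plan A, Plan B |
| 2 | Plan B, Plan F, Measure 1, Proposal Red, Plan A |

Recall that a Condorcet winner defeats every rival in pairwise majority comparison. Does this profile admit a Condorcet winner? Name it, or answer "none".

Head-to-head results (27 council members):
Plan F vs Proposal Red: 3+6+4+1+3+2 = 19 for Plan F, 8 for Proposal Red — Plan F by 19–8.
Plan F vs Plan B: Plan F preferred on 3+6+1+3+1 = 14 ballots; Plan F wins 14–13.
Plan F vs Plan A: 5+3+1+2 = 11 for Plan F, 16 for Plan A — Plan A by 16–11.
Plan F vs Measure 1: 15 to 12, Plan F.
Proposal Red vs Plan B: 6+1+1 = 8 for Proposal Red, 19 for Plan B — Plan B by 19–8.
Proposal Red vs Plan A: 5+2+3+1+2 = 13 for Proposal Red, 14 for Plan A — Plan A by 14–13.
Proposal Red vs Measure 1: 5+4+1 = 10 for Proposal Red, 17 for Measure 1 — Measure 1 by 17–10.
Plan B vs Plan A: Plan B preferred on 5+2+3+2 = 12 ballots; Plan A wins 15–12.
Plan B vs Measure 1: 5+2+4+1+3+2 = 17 for Plan B, 10 for Measure 1 — Plan B by 17–10.
Plan A vs Measure 1: Plan A is ranked higher on 3+5+4+1 = 13 ballots, Measure 1 on 14. Measure 1 wins 14–13.
Each option drops at least one matchup (Plan F loses to Plan A; Proposal Red loses to Plan F; Plan B loses to Plan F; Plan A loses to Measure 1; Measure 1 loses to Plan F); the cycle Plan F → Measure 1 → Plan A → Plan F rules out a Condorcet winner.

none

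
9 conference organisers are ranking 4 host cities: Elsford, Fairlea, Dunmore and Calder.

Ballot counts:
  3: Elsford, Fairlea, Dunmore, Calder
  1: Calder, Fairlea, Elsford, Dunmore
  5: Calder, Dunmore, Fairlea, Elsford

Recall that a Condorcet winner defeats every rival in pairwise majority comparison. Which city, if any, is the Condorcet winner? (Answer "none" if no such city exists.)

Check each pair by majority over 9 ballots:
Elsford vs Fairlea: Fairlea, 6–3.
Elsford vs Dunmore: Dunmore wins 5–4.
Elsford vs Calder: Calder wins 6–3.
Fairlea–Dunmore: Dunmore 5–4.
Fairlea vs Calder: Fairlea is ranked higher on 3 ballots, Calder on 6. Calder wins 6–3.
Dunmore vs Calder: Calder, 6–3.
Calder wins every pairwise contest, so Calder is the Condorcet winner.

Calder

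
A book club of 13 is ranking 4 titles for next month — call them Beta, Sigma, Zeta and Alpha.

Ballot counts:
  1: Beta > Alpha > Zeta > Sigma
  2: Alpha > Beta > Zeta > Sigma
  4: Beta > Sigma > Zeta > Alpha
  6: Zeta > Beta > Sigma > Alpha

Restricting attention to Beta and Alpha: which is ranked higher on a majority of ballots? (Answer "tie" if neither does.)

Beta

Ballots ranking Beta above Alpha: 1 + 4 + 6 = 11.
Ballots ranking Alpha above Beta: 13 − 11 = 2.
Beta wins the head-to-head 11–2.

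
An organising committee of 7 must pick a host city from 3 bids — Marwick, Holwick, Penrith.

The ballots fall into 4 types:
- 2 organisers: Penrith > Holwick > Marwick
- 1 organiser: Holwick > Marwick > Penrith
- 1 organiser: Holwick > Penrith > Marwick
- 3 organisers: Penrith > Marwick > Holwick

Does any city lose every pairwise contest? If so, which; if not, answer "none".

Marwick

Head-to-head results (7 organisers):
Marwick vs Holwick: Holwick wins 4–3.
Marwick vs Penrith: 1 for Marwick, 6 for Penrith — Penrith by 6–1.
Holwick vs Penrith: Holwick preferred on 1+1 = 2 ballots; Penrith wins 5–2.
Marwick is beaten in every head-to-head and is the Condorcet loser.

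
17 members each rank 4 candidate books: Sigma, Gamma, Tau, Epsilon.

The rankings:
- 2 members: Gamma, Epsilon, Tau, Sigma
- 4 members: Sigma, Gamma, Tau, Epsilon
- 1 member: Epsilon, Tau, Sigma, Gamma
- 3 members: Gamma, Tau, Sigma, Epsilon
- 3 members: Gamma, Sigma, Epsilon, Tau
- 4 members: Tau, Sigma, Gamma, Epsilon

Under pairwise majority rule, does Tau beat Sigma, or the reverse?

Tau

Ballots ranking Tau above Sigma: 2 + 1 + 3 + 4 = 10.
Ballots ranking Sigma above Tau: 17 − 10 = 7.
Tau wins the head-to-head 10–7.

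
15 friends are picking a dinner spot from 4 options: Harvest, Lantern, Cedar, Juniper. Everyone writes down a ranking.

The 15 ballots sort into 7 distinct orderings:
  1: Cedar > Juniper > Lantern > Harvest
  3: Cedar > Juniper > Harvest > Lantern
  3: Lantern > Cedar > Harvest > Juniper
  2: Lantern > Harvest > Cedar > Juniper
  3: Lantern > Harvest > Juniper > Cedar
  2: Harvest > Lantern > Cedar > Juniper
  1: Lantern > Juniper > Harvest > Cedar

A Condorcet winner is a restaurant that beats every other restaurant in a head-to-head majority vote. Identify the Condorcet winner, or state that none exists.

Lantern

Head-to-head results (15 friends):
Harvest vs Lantern: Lantern wins 10–5.
Harvest vs Cedar: Harvest, 8–7.
Harvest vs Juniper: Harvest, 10–5.
Lantern–Cedar: Lantern 11–4.
Lantern–Juniper: Lantern 11–4.
Cedar vs Juniper: Cedar, 11–4.
Lantern wins every pairwise contest, so Lantern is the Condorcet winner.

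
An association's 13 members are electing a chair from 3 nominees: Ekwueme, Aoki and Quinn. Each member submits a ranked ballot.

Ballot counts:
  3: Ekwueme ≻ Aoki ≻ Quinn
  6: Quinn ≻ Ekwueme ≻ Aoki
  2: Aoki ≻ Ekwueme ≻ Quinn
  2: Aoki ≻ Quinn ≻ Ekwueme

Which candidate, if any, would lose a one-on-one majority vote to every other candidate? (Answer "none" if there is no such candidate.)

Pairwise majorities:
Ekwueme vs Aoki: Ekwueme wins 9–4.
Ekwueme vs Quinn: 3+2 = 5 for Ekwueme, 8 for Quinn — Quinn by 8–5.
Aoki vs Quinn: Aoki preferred on 3+2+2 = 7 ballots; Aoki wins 7–6.
No candidate is winless: Ekwueme beats Aoki; Aoki beats Quinn; Quinn beats Ekwueme. There is no Condorcet loser.

none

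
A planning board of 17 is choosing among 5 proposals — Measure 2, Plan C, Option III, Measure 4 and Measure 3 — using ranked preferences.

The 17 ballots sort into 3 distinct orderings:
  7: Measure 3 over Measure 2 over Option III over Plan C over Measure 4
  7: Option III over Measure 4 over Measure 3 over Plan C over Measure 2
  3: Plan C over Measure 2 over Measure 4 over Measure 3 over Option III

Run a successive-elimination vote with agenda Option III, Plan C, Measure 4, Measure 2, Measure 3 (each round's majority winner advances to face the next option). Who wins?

Measure 3

Round 1: Option III vs Plan C — 14–3, Option III advances.
Round 2: Option III vs Measure 4 — 14–3, Option III advances.
Round 3: Option III vs Measure 2 — 7–10, Measure 2 advances.
Round 4: Measure 2 vs Measure 3 — 3–14, Measure 3 advances.
Measure 3 survives the agenda.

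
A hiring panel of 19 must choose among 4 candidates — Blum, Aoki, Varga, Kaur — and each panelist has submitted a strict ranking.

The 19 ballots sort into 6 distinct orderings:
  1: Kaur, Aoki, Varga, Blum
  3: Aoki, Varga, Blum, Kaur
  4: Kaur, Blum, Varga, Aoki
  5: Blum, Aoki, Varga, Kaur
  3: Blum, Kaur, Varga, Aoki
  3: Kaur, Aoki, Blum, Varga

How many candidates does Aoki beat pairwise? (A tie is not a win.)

1

Aoki against each rival (19 committee members):
Aoki vs Blum: 7 to 12, Blum.
Aoki vs Varga: Aoki wins 12–7.
Aoki vs Kaur: Kaur wins 11–8.
Aoki beats Varga; loses to Blum, Kaur — 1 pairwise win.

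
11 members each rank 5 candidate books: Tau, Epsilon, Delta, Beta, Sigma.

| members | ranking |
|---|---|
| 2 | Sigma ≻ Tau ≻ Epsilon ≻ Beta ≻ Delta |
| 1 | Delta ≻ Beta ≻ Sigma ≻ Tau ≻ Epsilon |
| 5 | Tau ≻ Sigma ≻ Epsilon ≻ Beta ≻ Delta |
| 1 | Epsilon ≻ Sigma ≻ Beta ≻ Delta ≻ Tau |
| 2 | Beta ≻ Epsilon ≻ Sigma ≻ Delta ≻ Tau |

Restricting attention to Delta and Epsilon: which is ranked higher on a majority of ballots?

Ballots ranking Delta above Epsilon: 1.
Ballots ranking Epsilon above Delta: 11 − 1 = 10.
Epsilon wins the head-to-head 10–1.

Epsilon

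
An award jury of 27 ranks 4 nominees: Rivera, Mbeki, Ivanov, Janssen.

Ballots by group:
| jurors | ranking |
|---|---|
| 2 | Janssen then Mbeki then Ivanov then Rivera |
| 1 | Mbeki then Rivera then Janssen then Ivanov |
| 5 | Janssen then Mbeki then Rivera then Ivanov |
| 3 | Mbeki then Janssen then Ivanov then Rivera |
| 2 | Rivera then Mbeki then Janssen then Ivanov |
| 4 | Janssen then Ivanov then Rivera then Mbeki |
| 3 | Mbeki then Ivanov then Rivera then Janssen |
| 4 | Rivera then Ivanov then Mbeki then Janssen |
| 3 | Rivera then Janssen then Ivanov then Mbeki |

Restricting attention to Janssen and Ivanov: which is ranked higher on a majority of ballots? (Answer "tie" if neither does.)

Ballots ranking Janssen above Ivanov: 2 + 1 + 5 + 3 + 2 + 4 + 3 = 20.
Ballots ranking Ivanov above Janssen: 27 − 20 = 7.
Janssen wins the head-to-head 20–7.

Janssen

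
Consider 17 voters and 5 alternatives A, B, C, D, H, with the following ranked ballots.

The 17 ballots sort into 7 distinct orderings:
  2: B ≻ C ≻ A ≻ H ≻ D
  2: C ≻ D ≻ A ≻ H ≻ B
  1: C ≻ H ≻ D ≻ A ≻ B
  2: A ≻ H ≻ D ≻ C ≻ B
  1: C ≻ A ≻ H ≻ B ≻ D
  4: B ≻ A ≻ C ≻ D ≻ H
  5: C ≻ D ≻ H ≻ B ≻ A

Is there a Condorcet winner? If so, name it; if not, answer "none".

C

Head-to-head results (17 voters):
A vs B: A preferred on 2+1+2+1 = 6 ballots; B wins 11–6.
A vs C: A is ranked higher on 2+4 = 6 ballots, C on 11. C wins 11–6.
A vs D: A preferred on 2+2+1+4 = 9 ballots; A wins 9–8.
A–H: A 11–6.
B vs C: B preferred on 2+4 = 6 ballots; C wins 11–6.
B vs D: D, 10–7.
B vs H: B is ranked higher on 2+4 = 6 ballots, H on 11. H wins 11–6.
C–D: C 15–2.
C vs H: 2+2+1+1+4+5 = 15 for C, 2 for H — C by 15–2.
D–H: D 11–6.
C defeats every rival head-to-head and is the Condorcet winner.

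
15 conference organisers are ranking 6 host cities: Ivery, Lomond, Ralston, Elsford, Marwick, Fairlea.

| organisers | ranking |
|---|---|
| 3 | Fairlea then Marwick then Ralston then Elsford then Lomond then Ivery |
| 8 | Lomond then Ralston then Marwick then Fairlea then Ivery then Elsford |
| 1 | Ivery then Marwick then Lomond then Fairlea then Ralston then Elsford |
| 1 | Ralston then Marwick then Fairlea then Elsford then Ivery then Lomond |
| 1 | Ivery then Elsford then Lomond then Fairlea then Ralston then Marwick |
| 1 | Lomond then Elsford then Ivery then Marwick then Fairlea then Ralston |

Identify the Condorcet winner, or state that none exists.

Lomond

Pairwise majorities:
Ivery vs Lomond: Lomond wins 12–3.
Ivery vs Ralston: Ralston, 12–3.
Ivery vs Elsford: Ivery wins 10–5.
Ivery–Marwick: Marwick 12–3.
Ivery–Fairlea: Fairlea 12–3.
Lomond vs Ralston: Lomond, 11–4.
Lomond vs Elsford: Lomond, 10–5.
Lomond–Marwick: Lomond 10–5.
Lomond–Fairlea: Lomond 11–4.
Ralston vs Elsford: Ralston wins 13–2.
Ralston–Marwick: Ralston 10–5.
Ralston vs Fairlea: Ralston wins 9–6.
Elsford–Marwick: Marwick 13–2.
Elsford–Fairlea: Fairlea 13–2.
Marwick vs Fairlea: Marwick, 11–4.
Only Lomond has no losses; Lomond is the Condorcet winner.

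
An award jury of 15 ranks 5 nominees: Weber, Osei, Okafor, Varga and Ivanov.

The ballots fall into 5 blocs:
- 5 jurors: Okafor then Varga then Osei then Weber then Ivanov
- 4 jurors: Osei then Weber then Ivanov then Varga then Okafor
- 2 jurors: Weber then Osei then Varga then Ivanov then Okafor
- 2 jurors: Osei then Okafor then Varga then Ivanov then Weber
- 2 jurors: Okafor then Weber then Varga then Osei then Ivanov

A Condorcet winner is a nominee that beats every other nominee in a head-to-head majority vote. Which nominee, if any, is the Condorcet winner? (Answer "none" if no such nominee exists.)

Osei

Check each pair by majority over 15 ballots:
Weber vs Osei: Weber preferred on 2+2 = 4 ballots; Osei wins 11–4.
Weber vs Okafor: Okafor, 9–6.
Weber vs Varga: Weber wins 8–7.
Weber vs Ivanov: Weber wins 13–2.
Osei vs Okafor: 8 to 7, Osei.
Osei vs Varga: Osei, 8–7.
Osei–Ivanov: Osei 15–0.
Okafor vs Varga: Okafor is ranked higher on 5+2+2 = 9 ballots, Varga on 6. Okafor wins 9–6.
Okafor–Ivanov: Okafor 9–6.
Varga vs Ivanov: Varga, 11–4.
Osei defeats every rival head-to-head and is the Condorcet winner.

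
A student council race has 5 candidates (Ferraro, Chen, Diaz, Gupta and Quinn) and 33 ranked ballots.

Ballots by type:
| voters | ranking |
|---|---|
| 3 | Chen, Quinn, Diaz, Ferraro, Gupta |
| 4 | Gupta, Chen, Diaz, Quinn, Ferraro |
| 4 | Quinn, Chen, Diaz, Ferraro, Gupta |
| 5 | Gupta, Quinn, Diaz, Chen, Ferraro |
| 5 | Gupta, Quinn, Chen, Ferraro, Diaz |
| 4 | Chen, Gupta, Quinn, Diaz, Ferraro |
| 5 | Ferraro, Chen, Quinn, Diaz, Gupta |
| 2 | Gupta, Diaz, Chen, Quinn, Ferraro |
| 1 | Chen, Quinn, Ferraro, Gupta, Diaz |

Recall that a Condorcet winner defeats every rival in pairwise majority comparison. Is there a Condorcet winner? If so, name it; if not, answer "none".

Pairwise majorities:
Ferraro vs Chen: Chen wins 28–5.
Ferraro–Diaz: Diaz 22–11.
Ferraro vs Gupta: Gupta, 20–13.
Ferraro vs Quinn: Quinn, 28–5.
Chen–Diaz: Chen 26–7.
Chen vs Gupta: Chen, 17–16.
Chen vs Quinn: Chen, 19–14.
Diaz vs Gupta: Gupta wins 21–12.
Diaz–Quinn: Quinn 27–6.
Gupta vs Quinn: Gupta, 20–13.
Chen wins every pairwise contest, so Chen is the Condorcet winner.

Chen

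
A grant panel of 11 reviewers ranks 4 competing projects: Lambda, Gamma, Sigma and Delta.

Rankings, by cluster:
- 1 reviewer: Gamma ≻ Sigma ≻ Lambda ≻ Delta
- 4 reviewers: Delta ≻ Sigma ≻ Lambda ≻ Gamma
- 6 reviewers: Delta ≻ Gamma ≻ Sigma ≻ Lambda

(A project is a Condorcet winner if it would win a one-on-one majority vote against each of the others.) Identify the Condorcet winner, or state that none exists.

Delta

Check each pair by majority over 11 ballots:
Lambda–Gamma: Gamma 7–4.
Lambda vs Sigma: Sigma, 11–0.
Lambda–Delta: Delta 10–1.
Gamma vs Sigma: 1+6 = 7 for Gamma, 4 for Sigma — Gamma by 7–4.
Gamma vs Delta: Delta, 10–1.
Sigma vs Delta: Delta, 10–1.
Only Delta has no losses; Delta is the Condorcet winner.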